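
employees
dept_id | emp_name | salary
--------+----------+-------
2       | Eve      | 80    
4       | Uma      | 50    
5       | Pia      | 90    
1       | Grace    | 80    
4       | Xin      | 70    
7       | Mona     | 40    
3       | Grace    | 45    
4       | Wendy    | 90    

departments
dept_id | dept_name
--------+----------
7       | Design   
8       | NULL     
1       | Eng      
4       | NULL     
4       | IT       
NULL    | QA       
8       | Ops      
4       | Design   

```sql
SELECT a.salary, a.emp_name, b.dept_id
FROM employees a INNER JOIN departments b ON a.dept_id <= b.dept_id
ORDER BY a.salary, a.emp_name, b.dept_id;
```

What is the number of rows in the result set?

43

INNER JOIN keeps only pairs where the ON condition holds.
Matching on a.dept_id <= b.dept_id. A NULL in a compared column never satisfies the condition.
- a[0] dept_id=2 → 6 match(es) in b → 6 row(s).
- a[1] dept_id=4 → 6 match(es) in b → 6 row(s).
- a[2] dept_id=5 → 3 match(es) in b → 3 row(s).
- a[3] dept_id=1 → 7 match(es) in b → 7 row(s).
- a[4] dept_id=4 → 6 match(es) in b → 6 row(s).
- a[5] dept_id=7 → 3 match(es) in b → 3 row(s).
- a[6] dept_id=3 → 6 match(es) in b → 6 row(s).
- a[7] dept_id=4 → 6 match(es) in b → 6 row(s).
Total: 43 rows.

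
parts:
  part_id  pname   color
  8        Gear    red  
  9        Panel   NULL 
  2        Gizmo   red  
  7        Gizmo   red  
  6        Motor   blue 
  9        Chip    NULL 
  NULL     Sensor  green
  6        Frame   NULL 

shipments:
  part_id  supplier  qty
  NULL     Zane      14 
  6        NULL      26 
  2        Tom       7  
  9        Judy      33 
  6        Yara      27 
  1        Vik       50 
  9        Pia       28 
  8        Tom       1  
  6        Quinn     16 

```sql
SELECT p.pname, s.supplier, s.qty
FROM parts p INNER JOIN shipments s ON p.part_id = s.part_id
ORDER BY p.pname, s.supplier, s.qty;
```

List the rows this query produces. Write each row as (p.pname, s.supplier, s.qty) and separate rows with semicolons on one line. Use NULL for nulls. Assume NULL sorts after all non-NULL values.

(Chip, Judy, 33); (Chip, Pia, 28); (Frame, Quinn, 16); (Frame, Yara, 27); (Frame, NULL, 26); (Gear, Tom, 1); (Gizmo, Tom, 7); (Motor, Quinn, 16); (Motor, Yara, 27); (Motor, NULL, 26); (Panel, Judy, 33); (Panel, Pia, 28)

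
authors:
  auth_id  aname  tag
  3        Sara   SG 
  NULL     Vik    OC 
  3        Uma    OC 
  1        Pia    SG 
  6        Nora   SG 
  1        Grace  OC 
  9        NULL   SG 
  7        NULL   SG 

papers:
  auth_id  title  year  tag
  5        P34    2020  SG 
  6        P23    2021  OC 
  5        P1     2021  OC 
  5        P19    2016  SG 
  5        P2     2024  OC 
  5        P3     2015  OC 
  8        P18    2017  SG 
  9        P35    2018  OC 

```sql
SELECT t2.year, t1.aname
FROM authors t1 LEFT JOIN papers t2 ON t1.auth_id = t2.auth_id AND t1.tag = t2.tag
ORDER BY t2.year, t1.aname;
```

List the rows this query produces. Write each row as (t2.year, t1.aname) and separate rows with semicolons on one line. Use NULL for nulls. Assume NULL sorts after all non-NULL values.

(NULL, Grace); (NULL, Nora); (NULL, Pia); (NULL, Sara); (NULL, Uma); (NULL, Vik); (NULL, NULL); (NULL, NULL)

LEFT JOIN keeps every row from `authors`; unmatched rows get NULL for `papers`'s columns.
Matching on t1.auth_id = t2.auth_id AND t1.tag = t2.tag. A NULL in a compared column never satisfies the condition.
Matched pairs: 0; unmatched t1 rows kept: 8.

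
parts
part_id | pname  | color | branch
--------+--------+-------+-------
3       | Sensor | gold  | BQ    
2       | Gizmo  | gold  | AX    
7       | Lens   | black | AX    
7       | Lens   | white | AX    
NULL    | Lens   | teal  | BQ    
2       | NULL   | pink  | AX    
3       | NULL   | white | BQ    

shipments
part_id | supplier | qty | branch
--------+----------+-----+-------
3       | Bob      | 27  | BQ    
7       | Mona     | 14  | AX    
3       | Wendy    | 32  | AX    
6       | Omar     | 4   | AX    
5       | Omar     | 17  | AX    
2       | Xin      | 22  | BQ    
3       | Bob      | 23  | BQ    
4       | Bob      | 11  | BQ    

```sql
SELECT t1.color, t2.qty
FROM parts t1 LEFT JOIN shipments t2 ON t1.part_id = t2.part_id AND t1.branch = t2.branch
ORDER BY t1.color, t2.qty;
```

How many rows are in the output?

LEFT JOIN keeps every row from `parts`; unmatched rows get NULL for `shipments`'s columns.
Matching on t1.part_id = t2.part_id AND t1.branch = t2.branch. A NULL in a compared column never satisfies the condition.
Matched pairs: 6; unmatched t1 rows kept: 3.
Total: 6 matched + 3 padded = 9 rows.

9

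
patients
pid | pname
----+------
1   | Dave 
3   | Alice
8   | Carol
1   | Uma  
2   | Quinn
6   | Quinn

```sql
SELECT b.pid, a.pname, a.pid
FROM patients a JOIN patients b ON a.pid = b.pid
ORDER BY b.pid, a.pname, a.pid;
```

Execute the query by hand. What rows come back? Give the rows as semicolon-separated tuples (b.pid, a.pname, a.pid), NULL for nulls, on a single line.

INNER JOIN keeps only pairs where the ON condition holds.
Matching on a.pid = b.pid.
Matched pairs: 8.

(1, Dave, 1); (1, Dave, 1); (1, Uma, 1); (1, Uma, 1); (2, Quinn, 2); (3, Alice, 3); (6, Quinn, 6); (8, Carol, 8)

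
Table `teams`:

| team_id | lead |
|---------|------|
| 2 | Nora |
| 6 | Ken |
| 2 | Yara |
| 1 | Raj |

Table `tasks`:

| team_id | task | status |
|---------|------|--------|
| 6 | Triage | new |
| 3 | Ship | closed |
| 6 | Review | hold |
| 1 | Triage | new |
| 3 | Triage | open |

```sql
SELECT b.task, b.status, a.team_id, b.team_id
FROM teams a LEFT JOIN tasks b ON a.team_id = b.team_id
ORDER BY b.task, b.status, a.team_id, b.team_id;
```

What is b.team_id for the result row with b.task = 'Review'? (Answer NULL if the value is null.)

LEFT JOIN keeps every row from `teams`; unmatched rows get NULL for `tasks`'s columns.
Matching on a.team_id = b.team_id.
- team_id=2: no b row matches, row kept with b columns NULL.
- team_id=6: 2 matching b row(s), so 2 row(s) emitted.
- team_id=2: no b row matches, row kept with b columns NULL.
- team_id=1: 1 matching b row(s), so 1 row(s) emitted.

6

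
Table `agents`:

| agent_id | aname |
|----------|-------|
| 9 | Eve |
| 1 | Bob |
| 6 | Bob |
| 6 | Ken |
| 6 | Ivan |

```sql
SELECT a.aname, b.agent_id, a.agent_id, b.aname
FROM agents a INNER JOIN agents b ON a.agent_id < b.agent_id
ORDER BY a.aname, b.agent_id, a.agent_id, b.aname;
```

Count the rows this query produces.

INNER JOIN keeps only pairs where the ON condition holds.
Matching on a.agent_id < b.agent_id.
- a (agent_id=9) has no partner → excluded.
- a (agent_id=1) pairs with 4 row(s) of b.
- a (agent_id=6) pairs with 1 row(s) of b.
- a (agent_id=6) pairs with 1 row(s) of b.
- a (agent_id=6) pairs with 1 row(s) of b.
Total: 7 rows.

7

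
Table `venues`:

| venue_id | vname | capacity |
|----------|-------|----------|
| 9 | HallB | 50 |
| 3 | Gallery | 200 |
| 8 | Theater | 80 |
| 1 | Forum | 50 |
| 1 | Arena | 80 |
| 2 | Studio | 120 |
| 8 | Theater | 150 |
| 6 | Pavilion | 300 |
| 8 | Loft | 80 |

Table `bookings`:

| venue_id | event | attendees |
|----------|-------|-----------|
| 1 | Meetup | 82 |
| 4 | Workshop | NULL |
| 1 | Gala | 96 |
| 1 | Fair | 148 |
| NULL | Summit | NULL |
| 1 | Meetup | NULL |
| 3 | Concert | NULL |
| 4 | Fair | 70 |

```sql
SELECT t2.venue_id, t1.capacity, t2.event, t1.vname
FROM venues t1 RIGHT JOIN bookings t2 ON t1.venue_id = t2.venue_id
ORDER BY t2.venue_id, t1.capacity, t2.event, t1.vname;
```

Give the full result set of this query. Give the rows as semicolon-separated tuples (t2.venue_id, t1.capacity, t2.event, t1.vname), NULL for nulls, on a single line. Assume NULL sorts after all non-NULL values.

RIGHT JOIN keeps every row from `bookings`; unmatched rows get NULL for `venues`'s columns.
Matching on t1.venue_id = t2.venue_id. A NULL in a compared column never satisfies the condition.
- venue_id=9: no matching t2 row.
- venue_id=3: 1 matching t2 row(s), so 1 row(s) emitted.
- venue_id=8: no matching t2 row.
- venue_id=1: 4 matching t2 row(s), so 4 row(s) emitted.
- venue_id=1: 4 matching t2 row(s), so 4 row(s) emitted.
- venue_id=2: no matching t2 row.
- venue_id=8: no matching t2 row.
- venue_id=6: no matching t2 row.
- venue_id=8: no matching t2 row.
- plus 3 unmatched t2 row(s), each kept with NULL t1 columns.

(1, 50, Fair, Forum); (1, 50, Gala, Forum); (1, 50, Meetup, Forum); (1, 50, Meetup, Forum); (1, 80, Fair, Arena); (1, 80, Gala, Arena); (1, 80, Meetup, Arena); (1, 80, Meetup, Arena); (3, 200, Concert, Gallery); (4, NULL, Fair, NULL); (4, NULL, Workshop, NULL); (NULL, NULL, Summit, NULL)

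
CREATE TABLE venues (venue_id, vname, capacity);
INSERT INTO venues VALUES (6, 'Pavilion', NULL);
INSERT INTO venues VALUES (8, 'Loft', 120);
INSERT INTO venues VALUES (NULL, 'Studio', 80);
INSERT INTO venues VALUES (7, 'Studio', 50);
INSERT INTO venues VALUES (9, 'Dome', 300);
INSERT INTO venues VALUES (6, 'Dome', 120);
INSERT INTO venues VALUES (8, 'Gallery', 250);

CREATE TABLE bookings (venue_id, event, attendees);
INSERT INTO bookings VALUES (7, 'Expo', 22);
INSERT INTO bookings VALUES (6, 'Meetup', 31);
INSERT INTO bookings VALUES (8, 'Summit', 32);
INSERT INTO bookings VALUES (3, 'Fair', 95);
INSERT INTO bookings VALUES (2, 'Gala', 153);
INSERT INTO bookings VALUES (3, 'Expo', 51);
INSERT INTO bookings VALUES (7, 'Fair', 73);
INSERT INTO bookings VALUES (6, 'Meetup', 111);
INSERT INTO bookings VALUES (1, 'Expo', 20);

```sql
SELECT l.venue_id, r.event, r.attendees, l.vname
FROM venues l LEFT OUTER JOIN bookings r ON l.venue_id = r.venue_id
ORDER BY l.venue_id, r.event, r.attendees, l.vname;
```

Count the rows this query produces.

10

LEFT JOIN keeps every row from `venues`; unmatched rows get NULL for `bookings`'s columns.
Matching on l.venue_id = r.venue_id. A NULL in a compared column never satisfies the condition.
Matched pairs: 8; unmatched l rows kept: 2.
Total: 8 matched + 2 padded = 10 rows.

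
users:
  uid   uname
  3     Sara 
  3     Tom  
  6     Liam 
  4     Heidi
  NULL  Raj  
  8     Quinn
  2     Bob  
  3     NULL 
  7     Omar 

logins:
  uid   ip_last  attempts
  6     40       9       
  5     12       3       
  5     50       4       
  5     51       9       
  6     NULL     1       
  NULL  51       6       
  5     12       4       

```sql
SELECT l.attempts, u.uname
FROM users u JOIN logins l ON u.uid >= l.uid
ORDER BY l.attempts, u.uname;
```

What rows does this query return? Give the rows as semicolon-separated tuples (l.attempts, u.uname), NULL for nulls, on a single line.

(1, Liam); (1, Omar); (1, Quinn); (3, Liam); (3, Omar); (3, Quinn); (4, Liam); (4, Liam); (4, Omar); (4, Omar); (4, Quinn); (4, Quinn); (9, Liam); (9, Liam); (9, Omar); (9, Omar); (9, Quinn); (9, Quinn)

INNER JOIN keeps only pairs where the ON condition holds.
Matching on u.uid >= l.uid. A NULL in a compared column never satisfies the condition.
Matched pairs: 18.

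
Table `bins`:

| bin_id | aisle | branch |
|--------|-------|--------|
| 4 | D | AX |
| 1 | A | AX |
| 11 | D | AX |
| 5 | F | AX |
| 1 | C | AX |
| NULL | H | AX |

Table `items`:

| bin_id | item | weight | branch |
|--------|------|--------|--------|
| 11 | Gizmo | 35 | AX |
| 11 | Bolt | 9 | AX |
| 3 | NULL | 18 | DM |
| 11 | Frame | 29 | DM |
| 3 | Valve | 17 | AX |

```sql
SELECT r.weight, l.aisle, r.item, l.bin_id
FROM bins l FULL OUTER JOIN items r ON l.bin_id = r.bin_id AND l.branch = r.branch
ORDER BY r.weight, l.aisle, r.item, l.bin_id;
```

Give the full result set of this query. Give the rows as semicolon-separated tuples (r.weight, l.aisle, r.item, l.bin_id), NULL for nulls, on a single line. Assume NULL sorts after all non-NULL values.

FULL OUTER JOIN keeps every row from both sides; unmatched rows get NULL for the other side's columns.
Matching on l.bin_id = r.bin_id AND l.branch = r.branch. A NULL in a compared column never satisfies the condition.
- bin_id=4, branch=AX: no r row matches, row kept with r columns NULL.
- bin_id=1, branch=AX: no r row matches, row kept with r columns NULL.
- bin_id=11, branch=AX: 2 matching r row(s), so 2 row(s) emitted.
- bin_id=5, branch=AX: no r row matches, row kept with r columns NULL.
- bin_id=1, branch=AX: no r row matches, row kept with r columns NULL.
- bin_id=NULL, branch=AX: no r row matches, row kept with r columns NULL.
- 3 r row(s) had no l match → kept, l columns NULL.
After projecting and ordering:
r.weight | l.aisle | r.item | l.bin_id
9 | D | Bolt | 11
17 | NULL | Valve | NULL
18 | NULL | NULL | NULL
29 | NULL | Frame | NULL
35 | D | Gizmo | 11
NULL | A | NULL | 1
NULL | C | NULL | 1
NULL | D | NULL | 4
NULL | F | NULL | 5
NULL | H | NULL | NULL

(9, D, Bolt, 11); (17, NULL, Valve, NULL); (18, NULL, NULL, NULL); (29, NULL, Frame, NULL); (35, D, Gizmo, 11); (NULL, A, NULL, 1); (NULL, C, NULL, 1); (NULL, D, NULL, 4); (NULL, F, NULL, 5); (NULL, H, NULL, NULL)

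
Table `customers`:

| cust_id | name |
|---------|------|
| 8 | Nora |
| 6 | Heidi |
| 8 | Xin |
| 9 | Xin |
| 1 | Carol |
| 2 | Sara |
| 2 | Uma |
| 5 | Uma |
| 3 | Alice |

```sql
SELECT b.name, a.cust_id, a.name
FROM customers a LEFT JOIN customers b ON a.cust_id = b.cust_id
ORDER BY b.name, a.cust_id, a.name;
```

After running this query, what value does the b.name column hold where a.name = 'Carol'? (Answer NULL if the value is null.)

Carol

LEFT JOIN keeps every row from `customers a`; unmatched rows get NULL for `customers b`'s columns.
Matching on a.cust_id = b.cust_id.
- cust_id=8: 2 matching b row(s), so 2 row(s) emitted.
- cust_id=6: 1 matching b row(s), so 1 row(s) emitted.
- cust_id=8: 2 matching b row(s), so 2 row(s) emitted.
- cust_id=9: 1 matching b row(s), so 1 row(s) emitted.
- cust_id=1: 1 matching b row(s), so 1 row(s) emitted.
- cust_id=2: 2 matching b row(s), so 2 row(s) emitted.
- cust_id=2: 2 matching b row(s), so 2 row(s) emitted.
- cust_id=5: 1 matching b row(s), so 1 row(s) emitted.
- cust_id=3: 1 matching b row(s), so 1 row(s) emitted.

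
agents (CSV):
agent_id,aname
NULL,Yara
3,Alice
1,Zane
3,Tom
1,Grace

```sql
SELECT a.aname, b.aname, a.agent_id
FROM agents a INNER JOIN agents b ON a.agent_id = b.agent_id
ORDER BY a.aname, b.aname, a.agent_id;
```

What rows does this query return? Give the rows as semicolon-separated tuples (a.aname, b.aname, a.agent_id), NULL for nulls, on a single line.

(Alice, Alice, 3); (Alice, Tom, 3); (Grace, Grace, 1); (Grace, Zane, 1); (Tom, Alice, 3); (Tom, Tom, 3); (Zane, Grace, 1); (Zane, Zane, 1)

INNER JOIN keeps only pairs where the ON condition holds.
Matching on a.agent_id = b.agent_id. A NULL in a compared column never satisfies the condition.
- a row (agent_id=NULL): no match → dropped.
- a row (agent_id=3): matches 2 b row(s) → 2 output row(s).
- a row (agent_id=1): matches 2 b row(s) → 2 output row(s).
- a row (agent_id=3): matches 2 b row(s) → 2 output row(s).
- a row (agent_id=1): matches 2 b row(s) → 2 output row(s).
After projecting and ordering:
a.aname | b.aname | a.agent_id
Alice | Alice | 3
Alice | Tom | 3
Grace | Grace | 1
Grace | Zane | 1
Tom | Alice | 3
Tom | Tom | 3
Zane | Grace | 1
Zane | Zane | 1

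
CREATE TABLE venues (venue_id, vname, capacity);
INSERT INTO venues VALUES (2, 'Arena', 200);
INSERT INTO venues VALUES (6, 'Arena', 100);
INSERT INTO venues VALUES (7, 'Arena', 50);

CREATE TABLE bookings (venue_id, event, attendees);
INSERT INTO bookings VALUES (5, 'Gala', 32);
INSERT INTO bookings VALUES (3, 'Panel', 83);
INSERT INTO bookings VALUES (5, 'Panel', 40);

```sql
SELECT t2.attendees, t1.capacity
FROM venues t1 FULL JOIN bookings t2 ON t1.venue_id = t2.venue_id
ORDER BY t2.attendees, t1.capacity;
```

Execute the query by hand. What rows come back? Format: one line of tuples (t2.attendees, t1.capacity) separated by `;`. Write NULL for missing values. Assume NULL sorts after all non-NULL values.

(32, NULL); (40, NULL); (83, NULL); (NULL, 50); (NULL, 100); (NULL, 200)

FULL OUTER JOIN keeps every row from both sides; unmatched rows get NULL for the other side's columns.
Matching on t1.venue_id = t2.venue_id.
Matched pairs: 0; unmatched t1 rows kept: 3; unmatched t2 rows kept: 3.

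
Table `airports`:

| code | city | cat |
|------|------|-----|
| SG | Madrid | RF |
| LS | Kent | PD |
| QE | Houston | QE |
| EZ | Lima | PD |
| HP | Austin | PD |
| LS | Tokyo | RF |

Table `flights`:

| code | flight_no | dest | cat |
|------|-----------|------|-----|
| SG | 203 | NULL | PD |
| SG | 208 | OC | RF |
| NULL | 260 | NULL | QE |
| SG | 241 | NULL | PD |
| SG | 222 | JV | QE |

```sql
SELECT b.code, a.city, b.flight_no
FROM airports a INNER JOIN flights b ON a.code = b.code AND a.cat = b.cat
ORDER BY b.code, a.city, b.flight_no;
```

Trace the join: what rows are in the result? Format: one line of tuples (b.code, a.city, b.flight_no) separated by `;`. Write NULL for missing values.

(SG, Madrid, 208)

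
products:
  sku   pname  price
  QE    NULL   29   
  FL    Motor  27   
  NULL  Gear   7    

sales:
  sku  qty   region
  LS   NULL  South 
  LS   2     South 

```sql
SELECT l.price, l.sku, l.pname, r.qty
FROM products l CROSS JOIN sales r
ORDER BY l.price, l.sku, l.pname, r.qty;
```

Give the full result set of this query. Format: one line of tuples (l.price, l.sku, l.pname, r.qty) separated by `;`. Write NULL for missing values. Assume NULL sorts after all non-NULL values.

(7, NULL, Gear, 2); (7, NULL, Gear, NULL); (27, FL, Motor, 2); (27, FL, Motor, NULL); (29, QE, NULL, 2); (29, QE, NULL, NULL)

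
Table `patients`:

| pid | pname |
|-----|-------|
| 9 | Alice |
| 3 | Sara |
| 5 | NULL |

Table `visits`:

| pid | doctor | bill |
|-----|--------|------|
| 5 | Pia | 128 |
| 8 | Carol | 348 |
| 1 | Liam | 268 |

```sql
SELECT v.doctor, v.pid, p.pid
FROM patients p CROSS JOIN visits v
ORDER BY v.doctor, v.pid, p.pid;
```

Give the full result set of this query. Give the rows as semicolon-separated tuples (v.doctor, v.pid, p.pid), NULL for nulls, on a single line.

(Carol, 8, 3); (Carol, 8, 5); (Carol, 8, 9); (Liam, 1, 3); (Liam, 1, 5); (Liam, 1, 9); (Pia, 5, 3); (Pia, 5, 5); (Pia, 5, 9)

CROSS JOIN pairs every row of `patients` with every row of `visits`: 3 × 3 = 9 rows.
After projecting and ordering:
v.doctor | v.pid | p.pid
Carol | 8 | 3
Carol | 8 | 5
Carol | 8 | 9
Liam | 1 | 3
Liam | 1 | 5
Liam | 1 | 9
Pia | 5 | 3
Pia | 5 | 5
Pia | 5 | 9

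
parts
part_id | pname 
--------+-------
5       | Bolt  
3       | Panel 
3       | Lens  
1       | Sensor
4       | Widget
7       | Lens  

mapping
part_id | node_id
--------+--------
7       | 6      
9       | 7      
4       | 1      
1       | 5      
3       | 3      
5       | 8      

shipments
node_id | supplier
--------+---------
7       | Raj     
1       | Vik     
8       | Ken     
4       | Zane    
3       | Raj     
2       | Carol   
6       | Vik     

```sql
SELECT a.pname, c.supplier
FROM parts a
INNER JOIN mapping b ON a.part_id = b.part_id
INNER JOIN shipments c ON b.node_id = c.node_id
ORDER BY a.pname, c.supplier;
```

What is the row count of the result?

Step 1 — a INNER JOIN b on part_id → 6 row(s).
Then INNER JOIN `shipments c` on node_id: keep only rows whose b.node_id appears in c.
Result: 5 row(s).

5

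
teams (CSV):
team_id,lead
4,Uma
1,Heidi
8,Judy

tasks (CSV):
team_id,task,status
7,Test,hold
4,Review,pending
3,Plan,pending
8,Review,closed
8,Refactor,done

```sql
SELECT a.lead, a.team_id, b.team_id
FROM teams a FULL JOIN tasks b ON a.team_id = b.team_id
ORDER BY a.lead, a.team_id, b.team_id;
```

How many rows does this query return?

6

FULL OUTER JOIN keeps every row from both sides; unmatched rows get NULL for the other side's columns.
Matching on a.team_id = b.team_id.
Matched pairs: 3; unmatched a rows kept: 1; unmatched b rows kept: 2.
Total: 3 matched + 3 padded = 6 rows.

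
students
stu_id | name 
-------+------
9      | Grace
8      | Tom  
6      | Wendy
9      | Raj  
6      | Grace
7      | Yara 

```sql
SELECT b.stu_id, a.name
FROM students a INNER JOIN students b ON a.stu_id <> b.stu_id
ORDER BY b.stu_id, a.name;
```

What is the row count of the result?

26

INNER JOIN keeps only pairs where the ON condition holds.
Matching on a.stu_id <> b.stu_id.
- a[0] stu_id=9 → 4 match(es) in b → 4 row(s).
- a[1] stu_id=8 → 5 match(es) in b → 5 row(s).
- a[2] stu_id=6 → 4 match(es) in b → 4 row(s).
- a[3] stu_id=9 → 4 match(es) in b → 4 row(s).
- a[4] stu_id=6 → 4 match(es) in b → 4 row(s).
- a[5] stu_id=7 → 5 match(es) in b → 5 row(s).
Total: 26 rows.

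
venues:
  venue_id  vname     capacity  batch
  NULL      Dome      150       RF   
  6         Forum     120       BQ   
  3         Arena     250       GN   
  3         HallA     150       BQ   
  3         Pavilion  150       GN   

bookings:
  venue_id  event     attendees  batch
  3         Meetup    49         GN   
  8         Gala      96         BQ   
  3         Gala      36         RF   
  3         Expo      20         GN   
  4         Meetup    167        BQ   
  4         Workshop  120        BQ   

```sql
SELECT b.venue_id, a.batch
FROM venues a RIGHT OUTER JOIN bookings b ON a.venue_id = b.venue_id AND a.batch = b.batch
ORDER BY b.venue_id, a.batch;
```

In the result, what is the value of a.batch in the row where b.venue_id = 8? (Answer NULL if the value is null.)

RIGHT JOIN keeps every row from `bookings`; unmatched rows get NULL for `venues`'s columns.
Matching on a.venue_id = b.venue_id AND a.batch = b.batch. A NULL in a compared column never satisfies the condition.
- venue_id=NULL, batch=RF: no matching b row.
- venue_id=6, batch=BQ: no matching b row.
- venue_id=3, batch=GN: 2 matching b row(s), so 2 row(s) emitted.
- venue_id=3, batch=BQ: no matching b row.
- venue_id=3, batch=GN: 2 matching b row(s), so 2 row(s) emitted.
- 4 b row(s) had no a match → kept, a columns NULL.

NULL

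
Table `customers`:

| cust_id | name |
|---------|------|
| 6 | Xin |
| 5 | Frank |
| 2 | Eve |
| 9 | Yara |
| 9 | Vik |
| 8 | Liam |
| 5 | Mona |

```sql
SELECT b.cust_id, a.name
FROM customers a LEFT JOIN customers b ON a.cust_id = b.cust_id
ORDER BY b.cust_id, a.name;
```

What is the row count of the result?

11

LEFT JOIN keeps every row from `customers a`; unmatched rows get NULL for `customers b`'s columns.
Matching on a.cust_id = b.cust_id.
- cust_id=6: 1 matching b row(s), so 1 row(s) emitted.
- cust_id=5: 2 matching b row(s), so 2 row(s) emitted.
- cust_id=2: 1 matching b row(s), so 1 row(s) emitted.
- cust_id=9: 2 matching b row(s), so 2 row(s) emitted.
- cust_id=9: 2 matching b row(s), so 2 row(s) emitted.
- cust_id=8: 1 matching b row(s), so 1 row(s) emitted.
- cust_id=5: 2 matching b row(s), so 2 row(s) emitted.
Total: 11 rows.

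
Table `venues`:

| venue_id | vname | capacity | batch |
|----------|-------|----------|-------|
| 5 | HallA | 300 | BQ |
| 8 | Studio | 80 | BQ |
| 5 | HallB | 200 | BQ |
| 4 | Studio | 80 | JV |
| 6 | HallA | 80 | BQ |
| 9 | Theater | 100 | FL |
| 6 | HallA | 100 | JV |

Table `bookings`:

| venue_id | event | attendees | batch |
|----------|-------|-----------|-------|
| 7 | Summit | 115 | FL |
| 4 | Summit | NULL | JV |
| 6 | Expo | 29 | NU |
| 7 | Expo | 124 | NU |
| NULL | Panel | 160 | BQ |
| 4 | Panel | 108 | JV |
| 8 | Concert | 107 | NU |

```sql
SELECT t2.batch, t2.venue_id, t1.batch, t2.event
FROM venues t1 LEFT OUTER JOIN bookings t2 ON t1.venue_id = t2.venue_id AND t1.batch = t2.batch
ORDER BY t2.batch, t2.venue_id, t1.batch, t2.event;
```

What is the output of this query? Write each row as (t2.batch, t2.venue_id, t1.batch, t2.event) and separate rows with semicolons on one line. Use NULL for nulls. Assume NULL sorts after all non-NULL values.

(JV, 4, JV, Panel); (JV, 4, JV, Summit); (NULL, NULL, BQ, NULL); (NULL, NULL, BQ, NULL); (NULL, NULL, BQ, NULL); (NULL, NULL, BQ, NULL); (NULL, NULL, FL, NULL); (NULL, NULL, JV, NULL)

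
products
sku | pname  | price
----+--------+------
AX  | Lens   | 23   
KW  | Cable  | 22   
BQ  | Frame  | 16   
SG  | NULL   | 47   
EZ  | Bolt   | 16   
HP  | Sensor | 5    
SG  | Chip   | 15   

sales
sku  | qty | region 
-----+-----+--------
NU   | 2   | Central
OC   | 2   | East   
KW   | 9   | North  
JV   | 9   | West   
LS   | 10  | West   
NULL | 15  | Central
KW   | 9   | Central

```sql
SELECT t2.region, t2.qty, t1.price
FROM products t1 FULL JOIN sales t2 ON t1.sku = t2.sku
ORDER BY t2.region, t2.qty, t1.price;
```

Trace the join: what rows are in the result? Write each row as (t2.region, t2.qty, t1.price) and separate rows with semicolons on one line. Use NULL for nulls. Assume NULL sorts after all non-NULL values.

FULL OUTER JOIN keeps every row from both sides; unmatched rows get NULL for the other side's columns.
Matching on t1.sku = t2.sku. A NULL in a compared column never satisfies the condition.
- t1[0] sku=AX → no match; kept with NULLs on the t2 side.
- t1[1] sku=KW → 2 match(es) in t2 → 2 row(s).
- t1[2] sku=BQ → no match; kept with NULLs on the t2 side.
- t1[3] sku=SG → no match; kept with NULLs on the t2 side.
- t1[4] sku=EZ → no match; kept with NULLs on the t2 side.
- t1[5] sku=HP → no match; kept with NULLs on the t2 side.
- t1[6] sku=SG → no match; kept with NULLs on the t2 side.
- 5 row(s) from t2 found no t1 partner → padded with NULL.

(Central, 2, NULL); (Central, 9, 22); (Central, 15, NULL); (East, 2, NULL); (North, 9, 22); (West, 9, NULL); (West, 10, NULL); (NULL, NULL, 5); (NULL, NULL, 15); (NULL, NULL, 16); (NULL, NULL, 16); (NULL, NULL, 23); (NULL, NULL, 47)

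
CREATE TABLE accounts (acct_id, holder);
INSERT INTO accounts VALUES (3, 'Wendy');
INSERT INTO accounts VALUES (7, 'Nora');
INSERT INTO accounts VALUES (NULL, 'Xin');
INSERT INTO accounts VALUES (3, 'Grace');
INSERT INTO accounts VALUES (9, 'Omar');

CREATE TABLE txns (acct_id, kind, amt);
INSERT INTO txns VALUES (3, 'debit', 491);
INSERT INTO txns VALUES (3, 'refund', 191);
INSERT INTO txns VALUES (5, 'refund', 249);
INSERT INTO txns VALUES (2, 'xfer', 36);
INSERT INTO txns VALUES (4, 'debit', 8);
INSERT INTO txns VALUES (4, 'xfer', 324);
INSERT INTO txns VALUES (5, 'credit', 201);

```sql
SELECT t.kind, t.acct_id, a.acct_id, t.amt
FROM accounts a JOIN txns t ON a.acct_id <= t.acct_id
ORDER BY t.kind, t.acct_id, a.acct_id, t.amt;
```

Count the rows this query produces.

INNER JOIN keeps only pairs where the ON condition holds.
Matching on a.acct_id <= t.acct_id. A NULL in a compared column never satisfies the condition.
- a[0] acct_id=3 → 6 match(es) in t → 6 row(s).
- a[1] acct_id=7 → no match; dropped.
- a[2] acct_id=NULL → no match; dropped.
- a[3] acct_id=3 → 6 match(es) in t → 6 row(s).
- a[4] acct_id=9 → no match; dropped.
Total: 12 rows.

12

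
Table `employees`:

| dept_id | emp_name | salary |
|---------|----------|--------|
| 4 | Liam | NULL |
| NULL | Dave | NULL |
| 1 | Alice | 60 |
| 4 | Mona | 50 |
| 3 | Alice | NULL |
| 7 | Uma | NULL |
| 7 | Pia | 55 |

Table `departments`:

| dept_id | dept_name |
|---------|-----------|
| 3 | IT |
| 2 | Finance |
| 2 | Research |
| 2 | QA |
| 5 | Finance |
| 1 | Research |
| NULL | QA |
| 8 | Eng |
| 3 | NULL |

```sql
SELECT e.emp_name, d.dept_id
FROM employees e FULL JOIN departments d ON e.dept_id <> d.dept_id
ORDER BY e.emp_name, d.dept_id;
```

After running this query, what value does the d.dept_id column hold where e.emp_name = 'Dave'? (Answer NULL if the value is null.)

NULL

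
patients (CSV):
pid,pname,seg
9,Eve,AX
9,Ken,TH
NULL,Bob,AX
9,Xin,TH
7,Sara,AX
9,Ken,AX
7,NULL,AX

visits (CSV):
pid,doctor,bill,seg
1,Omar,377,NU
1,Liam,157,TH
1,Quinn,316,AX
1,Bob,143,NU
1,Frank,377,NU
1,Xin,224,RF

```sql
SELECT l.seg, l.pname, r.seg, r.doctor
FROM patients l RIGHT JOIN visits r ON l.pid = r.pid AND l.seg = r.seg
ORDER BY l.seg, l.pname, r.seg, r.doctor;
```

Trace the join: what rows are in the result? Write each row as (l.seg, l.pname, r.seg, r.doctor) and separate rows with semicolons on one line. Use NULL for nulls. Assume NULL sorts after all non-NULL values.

(NULL, NULL, AX, Quinn); (NULL, NULL, NU, Bob); (NULL, NULL, NU, Frank); (NULL, NULL, NU, Omar); (NULL, NULL, RF, Xin); (NULL, NULL, TH, Liam)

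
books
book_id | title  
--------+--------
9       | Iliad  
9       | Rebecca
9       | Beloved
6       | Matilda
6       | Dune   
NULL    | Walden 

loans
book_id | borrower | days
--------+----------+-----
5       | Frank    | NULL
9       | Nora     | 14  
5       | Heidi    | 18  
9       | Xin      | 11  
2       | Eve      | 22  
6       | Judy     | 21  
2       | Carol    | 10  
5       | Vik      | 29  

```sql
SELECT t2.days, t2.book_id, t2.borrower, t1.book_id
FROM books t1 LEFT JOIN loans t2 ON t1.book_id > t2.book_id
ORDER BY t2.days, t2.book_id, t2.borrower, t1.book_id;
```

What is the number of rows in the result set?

29

LEFT JOIN keeps every row from `books`; unmatched rows get NULL for `loans`'s columns.
Matching on t1.book_id > t2.book_id. A NULL in a compared column never satisfies the condition.
Matched pairs: 28; unmatched t1 rows kept: 1.
Total: 28 matched + 1 padded = 29 rows.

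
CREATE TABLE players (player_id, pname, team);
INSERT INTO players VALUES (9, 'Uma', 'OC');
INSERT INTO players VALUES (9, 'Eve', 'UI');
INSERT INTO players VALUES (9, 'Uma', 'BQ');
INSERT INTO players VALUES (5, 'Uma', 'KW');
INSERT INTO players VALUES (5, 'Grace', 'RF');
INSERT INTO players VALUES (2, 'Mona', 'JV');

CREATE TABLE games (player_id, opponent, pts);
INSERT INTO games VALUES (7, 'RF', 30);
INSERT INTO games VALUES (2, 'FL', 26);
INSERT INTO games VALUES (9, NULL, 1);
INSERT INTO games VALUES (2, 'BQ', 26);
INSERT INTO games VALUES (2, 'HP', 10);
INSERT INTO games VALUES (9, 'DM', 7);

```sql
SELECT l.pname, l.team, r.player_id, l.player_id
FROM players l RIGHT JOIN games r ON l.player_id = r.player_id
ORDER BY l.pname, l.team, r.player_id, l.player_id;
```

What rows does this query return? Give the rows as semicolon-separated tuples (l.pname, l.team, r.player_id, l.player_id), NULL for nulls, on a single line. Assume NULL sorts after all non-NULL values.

RIGHT JOIN keeps every row from `games`; unmatched rows get NULL for `players`'s columns.
Matching on l.player_id = r.player_id.
Matched pairs: 9; unmatched r rows kept: 1.

(Eve, UI, 9, 9); (Eve, UI, 9, 9); (Mona, JV, 2, 2); (Mona, JV, 2, 2); (Mona, JV, 2, 2); (Uma, BQ, 9, 9); (Uma, BQ, 9, 9); (Uma, OC, 9, 9); (Uma, OC, 9, 9); (NULL, NULL, 7, NULL)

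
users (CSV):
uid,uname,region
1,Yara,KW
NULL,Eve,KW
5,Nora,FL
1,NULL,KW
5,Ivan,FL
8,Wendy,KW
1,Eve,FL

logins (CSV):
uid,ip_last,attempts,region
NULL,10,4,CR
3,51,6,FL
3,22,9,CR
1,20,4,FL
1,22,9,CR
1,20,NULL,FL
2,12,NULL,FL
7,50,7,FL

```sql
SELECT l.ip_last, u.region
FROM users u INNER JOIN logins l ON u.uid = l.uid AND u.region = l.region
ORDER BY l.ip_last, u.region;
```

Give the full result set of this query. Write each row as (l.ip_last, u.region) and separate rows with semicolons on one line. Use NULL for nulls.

INNER JOIN keeps only pairs where the ON condition holds.
Matching on u.uid = l.uid AND u.region = l.region. A NULL in a compared column never satisfies the condition.
- u[0] uid=1, region=KW → no match; dropped.
- u[1] uid=NULL, region=KW → no match; dropped.
- u[2] uid=5, region=FL → no match; dropped.
- u[3] uid=1, region=KW → no match; dropped.
- u[4] uid=5, region=FL → no match; dropped.
- u[5] uid=8, region=KW → no match; dropped.
- u[6] uid=1, region=FL → 2 match(es) in l → 2 row(s).
After projecting and ordering:
l.ip_last | u.region
20 | FL
20 | FL

(20, FL); (20, FL)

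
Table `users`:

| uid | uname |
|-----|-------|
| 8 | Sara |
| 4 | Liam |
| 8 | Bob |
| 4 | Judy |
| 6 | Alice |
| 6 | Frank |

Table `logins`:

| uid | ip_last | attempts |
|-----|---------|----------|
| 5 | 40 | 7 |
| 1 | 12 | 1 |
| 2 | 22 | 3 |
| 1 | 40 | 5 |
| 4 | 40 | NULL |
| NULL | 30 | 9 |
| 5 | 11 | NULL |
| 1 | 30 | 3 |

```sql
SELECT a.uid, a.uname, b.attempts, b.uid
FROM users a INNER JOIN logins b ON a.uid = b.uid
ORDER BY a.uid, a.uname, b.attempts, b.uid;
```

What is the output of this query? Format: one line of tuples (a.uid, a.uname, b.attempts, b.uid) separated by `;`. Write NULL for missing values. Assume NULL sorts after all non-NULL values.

(4, Judy, NULL, 4); (4, Liam, NULL, 4)

INNER JOIN keeps only pairs where the ON condition holds.
Matching on a.uid = b.uid. A NULL in a compared column never satisfies the condition.
- a[0] uid=8 → no match; dropped.
- a[1] uid=4 → 1 match(es) in b → 1 row(s).
- a[2] uid=8 → no match; dropped.
- a[3] uid=4 → 1 match(es) in b → 1 row(s).
- a[4] uid=6 → no match; dropped.
- a[5] uid=6 → no match; dropped.
After projecting and ordering:
a.uid | a.uname | b.attempts | b.uid
4 | Judy | NULL | 4
4 | Liam | NULL | 4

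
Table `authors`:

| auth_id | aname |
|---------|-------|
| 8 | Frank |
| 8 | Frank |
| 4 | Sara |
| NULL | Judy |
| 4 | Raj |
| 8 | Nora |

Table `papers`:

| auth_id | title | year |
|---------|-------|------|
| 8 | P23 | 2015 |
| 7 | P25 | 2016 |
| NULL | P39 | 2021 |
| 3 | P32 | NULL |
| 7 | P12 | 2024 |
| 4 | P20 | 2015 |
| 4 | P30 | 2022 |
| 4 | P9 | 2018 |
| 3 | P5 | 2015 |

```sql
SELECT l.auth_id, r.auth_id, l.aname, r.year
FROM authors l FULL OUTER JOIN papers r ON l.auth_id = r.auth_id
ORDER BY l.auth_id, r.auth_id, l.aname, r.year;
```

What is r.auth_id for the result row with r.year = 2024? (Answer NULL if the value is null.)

7

FULL OUTER JOIN keeps every row from both sides; unmatched rows get NULL for the other side's columns.
Matching on l.auth_id = r.auth_id. A NULL in a compared column never satisfies the condition.
- l[0] auth_id=8 → 1 match(es) in r → 1 row(s).
- l[1] auth_id=8 → 1 match(es) in r → 1 row(s).
- l[2] auth_id=4 → 3 match(es) in r → 3 row(s).
- l[3] auth_id=NULL → no match; kept with NULLs on the r side.
- l[4] auth_id=4 → 3 match(es) in r → 3 row(s).
- l[5] auth_id=8 → 1 match(es) in r → 1 row(s).
- plus 5 unmatched r row(s), each kept with NULL l columns.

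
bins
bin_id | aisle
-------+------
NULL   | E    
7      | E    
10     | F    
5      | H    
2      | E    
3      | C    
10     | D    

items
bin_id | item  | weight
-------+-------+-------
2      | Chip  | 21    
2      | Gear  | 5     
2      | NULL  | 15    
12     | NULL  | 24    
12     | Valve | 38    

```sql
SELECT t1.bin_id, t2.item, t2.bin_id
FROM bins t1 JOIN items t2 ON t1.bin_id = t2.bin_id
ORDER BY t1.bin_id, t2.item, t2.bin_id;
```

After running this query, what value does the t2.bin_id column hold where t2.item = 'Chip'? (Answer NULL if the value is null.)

2

INNER JOIN keeps only pairs where the ON condition holds.
Matching on t1.bin_id = t2.bin_id. A NULL in a compared column never satisfies the condition.
- bin_id=NULL: no matching t2 row, dropped.
- bin_id=7: no matching t2 row, dropped.
- bin_id=10: no matching t2 row, dropped.
- bin_id=5: no matching t2 row, dropped.
- bin_id=2: 3 matching t2 row(s), so 3 row(s) emitted.
- bin_id=3: no matching t2 row, dropped.
- bin_id=10: no matching t2 row, dropped.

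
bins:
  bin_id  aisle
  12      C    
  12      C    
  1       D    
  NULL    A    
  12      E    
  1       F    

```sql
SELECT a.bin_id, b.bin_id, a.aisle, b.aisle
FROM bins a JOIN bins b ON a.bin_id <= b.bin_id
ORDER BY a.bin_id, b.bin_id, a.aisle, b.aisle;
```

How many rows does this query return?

19

INNER JOIN keeps only pairs where the ON condition holds.
Matching on a.bin_id <= b.bin_id. A NULL in a compared column never satisfies the condition.
- a row (bin_id=12): matches 3 b row(s) → 3 output row(s).
- a row (bin_id=12): matches 3 b row(s) → 3 output row(s).
- a row (bin_id=1): matches 5 b row(s) → 5 output row(s).
- a row (bin_id=NULL): no match → dropped.
- a row (bin_id=12): matches 3 b row(s) → 3 output row(s).
- a row (bin_id=1): matches 5 b row(s) → 5 output row(s).
Total: 19 rows.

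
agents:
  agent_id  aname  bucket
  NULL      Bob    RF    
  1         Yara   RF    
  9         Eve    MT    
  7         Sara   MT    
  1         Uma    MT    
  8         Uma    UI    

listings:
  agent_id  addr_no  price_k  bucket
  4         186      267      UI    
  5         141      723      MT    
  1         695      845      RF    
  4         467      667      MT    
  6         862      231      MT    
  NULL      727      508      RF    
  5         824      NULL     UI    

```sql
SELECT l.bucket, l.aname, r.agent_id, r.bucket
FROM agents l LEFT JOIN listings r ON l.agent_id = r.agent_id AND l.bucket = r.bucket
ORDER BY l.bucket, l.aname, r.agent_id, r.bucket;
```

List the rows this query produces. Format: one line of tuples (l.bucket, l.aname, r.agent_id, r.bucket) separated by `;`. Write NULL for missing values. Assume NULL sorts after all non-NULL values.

(MT, Eve, NULL, NULL); (MT, Sara, NULL, NULL); (MT, Uma, NULL, NULL); (RF, Bob, NULL, NULL); (RF, Yara, 1, RF); (UI, Uma, NULL, NULL)

LEFT JOIN keeps every row from `agents`; unmatched rows get NULL for `listings`'s columns.
Matching on l.agent_id = r.agent_id AND l.bucket = r.bucket. A NULL in a compared column never satisfies the condition.
Matched pairs: 1; unmatched l rows kept: 5.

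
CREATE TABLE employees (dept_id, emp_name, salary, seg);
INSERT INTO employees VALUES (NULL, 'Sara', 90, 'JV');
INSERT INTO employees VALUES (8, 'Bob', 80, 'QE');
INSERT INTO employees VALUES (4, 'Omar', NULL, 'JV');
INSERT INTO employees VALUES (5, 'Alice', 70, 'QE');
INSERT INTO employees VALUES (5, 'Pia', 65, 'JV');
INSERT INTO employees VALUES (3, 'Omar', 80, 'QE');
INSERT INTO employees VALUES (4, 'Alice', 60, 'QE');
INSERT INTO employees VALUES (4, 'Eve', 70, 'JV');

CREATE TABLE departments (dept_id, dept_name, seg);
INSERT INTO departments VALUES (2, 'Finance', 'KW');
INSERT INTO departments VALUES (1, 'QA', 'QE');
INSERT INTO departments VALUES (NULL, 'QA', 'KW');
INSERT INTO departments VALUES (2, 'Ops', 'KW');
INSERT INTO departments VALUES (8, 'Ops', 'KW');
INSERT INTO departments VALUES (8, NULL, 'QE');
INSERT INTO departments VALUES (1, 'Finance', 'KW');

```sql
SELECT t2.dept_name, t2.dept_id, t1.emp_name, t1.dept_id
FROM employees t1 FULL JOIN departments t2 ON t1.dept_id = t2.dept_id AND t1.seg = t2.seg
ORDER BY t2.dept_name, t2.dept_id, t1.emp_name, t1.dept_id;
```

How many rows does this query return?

FULL OUTER JOIN keeps every row from both sides; unmatched rows get NULL for the other side's columns.
Matching on t1.dept_id = t2.dept_id AND t1.seg = t2.seg. A NULL in a compared column never satisfies the condition.
- t1[0] dept_id=NULL, seg=JV → no match; kept with NULLs on the t2 side.
- t1[1] dept_id=8, seg=QE → 1 match(es) in t2 → 1 row(s).
- t1[2] dept_id=4, seg=JV → no match; kept with NULLs on the t2 side.
- t1[3] dept_id=5, seg=QE → no match; kept with NULLs on the t2 side.
- t1[4] dept_id=5, seg=JV → no match; kept with NULLs on the t2 side.
- t1[5] dept_id=3, seg=QE → no match; kept with NULLs on the t2 side.
- t1[6] dept_id=4, seg=QE → no match; kept with NULLs on the t2 side.
- t1[7] dept_id=4, seg=JV → no match; kept with NULLs on the t2 side.
- 6 t2 row(s) had no t1 match → kept, t1 columns NULL.
Total: 1 matched + 13 padded = 14 rows.

14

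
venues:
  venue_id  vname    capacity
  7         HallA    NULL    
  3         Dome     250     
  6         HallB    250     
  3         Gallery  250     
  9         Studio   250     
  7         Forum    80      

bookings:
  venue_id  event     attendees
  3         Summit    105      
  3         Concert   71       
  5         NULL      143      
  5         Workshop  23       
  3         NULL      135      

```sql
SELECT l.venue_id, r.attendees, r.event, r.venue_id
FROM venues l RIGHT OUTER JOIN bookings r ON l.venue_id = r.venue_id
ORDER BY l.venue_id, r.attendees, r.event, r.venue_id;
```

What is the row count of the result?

8

RIGHT JOIN keeps every row from `bookings`; unmatched rows get NULL for `venues`'s columns.
Matching on l.venue_id = r.venue_id.
- venue_id=7: no matching r row.
- venue_id=3: 3 matching r row(s), so 3 row(s) emitted.
- venue_id=6: no matching r row.
- venue_id=3: 3 matching r row(s), so 3 row(s) emitted.
- venue_id=9: no matching r row.
- venue_id=7: no matching r row.
- 2 r row(s) had no l match → kept, l columns NULL.
Total: 6 matched + 2 padded = 8 rows.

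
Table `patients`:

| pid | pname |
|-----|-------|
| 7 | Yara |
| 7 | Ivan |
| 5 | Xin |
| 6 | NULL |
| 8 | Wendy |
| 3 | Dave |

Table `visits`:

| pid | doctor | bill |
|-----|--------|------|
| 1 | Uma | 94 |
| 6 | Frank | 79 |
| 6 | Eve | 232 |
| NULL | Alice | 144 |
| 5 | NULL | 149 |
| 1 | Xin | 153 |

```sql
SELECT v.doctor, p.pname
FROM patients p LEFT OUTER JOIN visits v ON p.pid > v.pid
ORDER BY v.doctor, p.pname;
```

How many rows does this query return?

22

LEFT JOIN keeps every row from `patients`; unmatched rows get NULL for `visits`'s columns.
Matching on p.pid > v.pid. A NULL in a compared column never satisfies the condition.
- pid=7: 5 matching v row(s), so 5 row(s) emitted.
- pid=7: 5 matching v row(s), so 5 row(s) emitted.
- pid=5: 2 matching v row(s), so 2 row(s) emitted.
- pid=6: 3 matching v row(s), so 3 row(s) emitted.
- pid=8: 5 matching v row(s), so 5 row(s) emitted.
- pid=3: 2 matching v row(s), so 2 row(s) emitted.
Total: 22 rows.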